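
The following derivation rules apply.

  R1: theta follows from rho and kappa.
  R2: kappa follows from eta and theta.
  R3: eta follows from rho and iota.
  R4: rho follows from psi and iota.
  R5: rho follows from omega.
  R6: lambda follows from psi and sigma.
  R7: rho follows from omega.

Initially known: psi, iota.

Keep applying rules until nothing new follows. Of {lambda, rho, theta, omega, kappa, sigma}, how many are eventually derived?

From psi and iota, R4 gives rho.
lambda would need psi and sigma (R6), but sigma is never established.
rho: reached.
theta would need rho and kappa (R1), but kappa is never established.
No rule produces omega, and it is not given.
kappa would need eta and theta (R2), but theta is never established.
No rule produces sigma, and it is not given.
Reached: rho — 1 of the 6.

1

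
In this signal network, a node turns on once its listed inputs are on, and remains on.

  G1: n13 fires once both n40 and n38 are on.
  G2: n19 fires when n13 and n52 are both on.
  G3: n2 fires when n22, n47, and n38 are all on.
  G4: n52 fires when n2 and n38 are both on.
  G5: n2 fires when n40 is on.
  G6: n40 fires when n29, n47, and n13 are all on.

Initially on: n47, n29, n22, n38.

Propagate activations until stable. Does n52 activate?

n22, n47, and n38 are on, so n2 fires (G3).
G4: n2 and n38 on → n52 on.

Yes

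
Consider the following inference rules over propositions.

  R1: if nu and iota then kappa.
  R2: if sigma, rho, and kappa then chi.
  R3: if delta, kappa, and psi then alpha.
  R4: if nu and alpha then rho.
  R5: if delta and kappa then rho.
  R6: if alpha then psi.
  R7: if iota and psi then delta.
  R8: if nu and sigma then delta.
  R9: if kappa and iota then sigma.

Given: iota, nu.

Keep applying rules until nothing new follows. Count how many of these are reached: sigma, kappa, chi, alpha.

3

From nu and iota, R1 gives kappa.
From kappa and iota, R9 gives sigma.
From nu and sigma, R8 gives delta.
From delta and kappa, R5 gives rho.
sigma, rho, and kappa hold, so chi follows (R2).
sigma: reached.
kappa: reached.
chi: reached.
alpha would need delta, kappa, and psi (R3), but psi is never established.
Reached: sigma, kappa, and chi — 3 of the 4.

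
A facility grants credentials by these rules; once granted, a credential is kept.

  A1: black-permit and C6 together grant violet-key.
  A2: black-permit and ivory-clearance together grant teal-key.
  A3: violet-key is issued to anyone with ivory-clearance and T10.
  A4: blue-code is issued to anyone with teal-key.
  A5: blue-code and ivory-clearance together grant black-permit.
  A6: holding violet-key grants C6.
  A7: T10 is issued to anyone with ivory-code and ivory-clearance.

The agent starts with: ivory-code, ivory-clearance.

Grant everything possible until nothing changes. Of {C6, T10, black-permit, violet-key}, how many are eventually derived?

Holding ivory-code and ivory-clearance grants T10 (A7).
Holding ivory-clearance and T10 grants violet-key (A3).
Holding violet-key grants C6 (A6).
C6: reached.
T10: reached.
black-permit would need blue-code and ivory-clearance (A5), but blue-code is never granted.
violet-key: reached.
Reached: C6, T10, and violet-key — 3 of the 4.

3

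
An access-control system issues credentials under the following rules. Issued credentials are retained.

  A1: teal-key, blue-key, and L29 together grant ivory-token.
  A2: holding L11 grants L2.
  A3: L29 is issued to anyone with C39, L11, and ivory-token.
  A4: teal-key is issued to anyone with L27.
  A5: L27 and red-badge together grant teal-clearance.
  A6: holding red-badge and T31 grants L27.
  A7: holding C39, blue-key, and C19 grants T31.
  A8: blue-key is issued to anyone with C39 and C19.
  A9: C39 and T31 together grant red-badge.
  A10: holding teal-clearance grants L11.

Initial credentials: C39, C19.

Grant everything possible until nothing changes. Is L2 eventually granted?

Holding C39 and C19 grants blue-key (A8).
Holding C39, blue-key, and C19 grants T31 (A7).
Holding C39 and T31 grants red-badge (A9).
Holding red-badge and T31 grants L27 (A6).
Holding L27 and red-badge grants teal-clearance (A5).
Holding teal-clearance grants L11 (A10).
Holding L11 grants L2 (A2).

Yes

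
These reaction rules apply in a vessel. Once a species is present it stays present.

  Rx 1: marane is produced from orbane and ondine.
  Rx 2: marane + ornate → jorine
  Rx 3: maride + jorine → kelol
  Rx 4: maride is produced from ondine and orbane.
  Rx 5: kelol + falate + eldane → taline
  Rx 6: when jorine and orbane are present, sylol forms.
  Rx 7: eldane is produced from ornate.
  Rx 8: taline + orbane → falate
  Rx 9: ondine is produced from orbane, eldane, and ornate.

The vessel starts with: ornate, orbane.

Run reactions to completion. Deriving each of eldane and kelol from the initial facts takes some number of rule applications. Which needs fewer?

eldane

eldane: ornate present → eldane forms (Rx 7). [1 rule application]
kelol: ornate present → eldane forms (Rx 7). orbane, eldane, and ornate present → ondine forms (Rx 9). ondine and orbane present → maride forms (Rx 4). orbane and ondine present → marane forms (Rx 1). marane and ornate present → jorine forms (Rx 2). maride and jorine present → kelol forms (Rx 3). [6 rule applications]
eldane needs fewer.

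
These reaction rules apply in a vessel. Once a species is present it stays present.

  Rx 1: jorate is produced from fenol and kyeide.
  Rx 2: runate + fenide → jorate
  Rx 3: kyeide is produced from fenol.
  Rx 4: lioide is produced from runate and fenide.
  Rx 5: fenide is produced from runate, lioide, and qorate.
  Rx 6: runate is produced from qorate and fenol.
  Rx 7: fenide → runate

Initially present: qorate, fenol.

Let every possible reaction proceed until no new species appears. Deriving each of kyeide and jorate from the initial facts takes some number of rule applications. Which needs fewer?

kyeide

kyeide: fenol present → kyeide forms (Rx 3). [1 rule application]
jorate: fenol present → kyeide forms (Rx 3). fenol and kyeide present → jorate forms (Rx 1). [2 rule applications]
kyeide needs fewer.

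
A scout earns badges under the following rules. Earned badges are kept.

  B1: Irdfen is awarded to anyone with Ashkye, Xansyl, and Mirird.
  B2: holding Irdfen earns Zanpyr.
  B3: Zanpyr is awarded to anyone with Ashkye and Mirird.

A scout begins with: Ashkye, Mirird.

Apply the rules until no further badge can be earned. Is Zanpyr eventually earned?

Yes

With Ashkye and Mirird, Zanpyr is earned (B3).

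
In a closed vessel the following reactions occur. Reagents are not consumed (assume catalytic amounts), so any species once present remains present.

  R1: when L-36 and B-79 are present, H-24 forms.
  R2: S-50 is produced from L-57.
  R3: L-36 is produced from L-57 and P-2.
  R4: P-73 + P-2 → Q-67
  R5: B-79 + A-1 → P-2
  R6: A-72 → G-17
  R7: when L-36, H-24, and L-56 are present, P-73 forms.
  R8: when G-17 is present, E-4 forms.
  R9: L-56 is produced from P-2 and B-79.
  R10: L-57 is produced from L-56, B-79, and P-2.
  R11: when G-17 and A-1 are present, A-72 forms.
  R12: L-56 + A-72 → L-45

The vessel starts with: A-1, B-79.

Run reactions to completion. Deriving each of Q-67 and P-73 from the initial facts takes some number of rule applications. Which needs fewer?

P-73

P-73: B-79 and A-1 present → P-2 forms (R5). P-2 and B-79 present → L-56 forms (R9). L-56, B-79, and P-2 present → L-57 forms (R10). L-57 and P-2 present → L-36 forms (R3). L-36 and B-79 present → H-24 forms (R1). L-36, H-24, and L-56 present → P-73 forms (R7). [6 rule applications]
Q-67: B-79 and A-1 present → P-2 forms (R5). P-2 and B-79 present → L-56 forms (R9). L-56, B-79, and P-2 present → L-57 forms (R10). L-57 and P-2 present → L-36 forms (R3). L-36 and B-79 present → H-24 forms (R1). L-36, H-24, and L-56 present → P-73 forms (R7). P-73 and P-2 present → Q-67 forms (R4). [7 rule applications]
P-73 needs fewer.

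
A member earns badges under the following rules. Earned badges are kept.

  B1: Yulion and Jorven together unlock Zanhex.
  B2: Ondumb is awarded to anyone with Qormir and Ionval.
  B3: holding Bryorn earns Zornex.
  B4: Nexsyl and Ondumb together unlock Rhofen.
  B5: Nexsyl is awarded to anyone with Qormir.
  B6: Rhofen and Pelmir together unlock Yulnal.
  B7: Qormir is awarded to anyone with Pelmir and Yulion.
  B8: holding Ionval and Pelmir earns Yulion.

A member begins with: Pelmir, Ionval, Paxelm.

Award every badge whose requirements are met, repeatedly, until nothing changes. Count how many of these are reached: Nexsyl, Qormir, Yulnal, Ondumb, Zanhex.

4

With Ionval and Pelmir, Yulion is earned (B8).
With Pelmir and Yulion, Qormir is earned (B7).
With Qormir, Nexsyl is earned (B5).
With Qormir and Ionval, Ondumb is earned (B2).
With Nexsyl and Ondumb, Rhofen is earned (B4).
With Rhofen and Pelmir, Yulnal is earned (B6).
Nexsyl: reached.
Qormir: reached.
Yulnal: reached.
Ondumb: reached.
Zanhex would need Yulion and Jorven (B1), but Jorven is never earned.
Reached: Nexsyl, Qormir, Yulnal, and Ondumb — 4 of the 5.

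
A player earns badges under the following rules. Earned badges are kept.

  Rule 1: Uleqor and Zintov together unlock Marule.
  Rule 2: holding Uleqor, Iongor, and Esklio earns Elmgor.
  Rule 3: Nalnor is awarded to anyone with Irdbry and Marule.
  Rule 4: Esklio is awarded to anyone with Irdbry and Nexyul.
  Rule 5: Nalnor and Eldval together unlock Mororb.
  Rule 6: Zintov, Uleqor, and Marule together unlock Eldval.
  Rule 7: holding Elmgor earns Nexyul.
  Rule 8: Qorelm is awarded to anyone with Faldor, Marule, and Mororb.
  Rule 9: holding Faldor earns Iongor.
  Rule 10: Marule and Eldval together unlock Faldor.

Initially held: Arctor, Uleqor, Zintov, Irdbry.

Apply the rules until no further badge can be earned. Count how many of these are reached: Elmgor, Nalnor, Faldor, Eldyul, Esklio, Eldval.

With Uleqor and Zintov, Marule is earned (Rule 1).
With Zintov, Uleqor, and Marule, Eldval is earned (Rule 6).
With Irdbry and Marule, Nalnor is earned (Rule 3).
With Marule and Eldval, Faldor is earned (Rule 10).
Elmgor would need Uleqor, Iongor, and Esklio (Rule 2), but Esklio is never earned.
Nalnor: reached.
Faldor: reached.
No rule produces Eldyul, and it is not given.
Esklio would need Irdbry and Nexyul (Rule 4), but Nexyul is never earned.
Eldval: reached.
Reached: Nalnor, Faldor, and Eldval — 3 of the 6.

3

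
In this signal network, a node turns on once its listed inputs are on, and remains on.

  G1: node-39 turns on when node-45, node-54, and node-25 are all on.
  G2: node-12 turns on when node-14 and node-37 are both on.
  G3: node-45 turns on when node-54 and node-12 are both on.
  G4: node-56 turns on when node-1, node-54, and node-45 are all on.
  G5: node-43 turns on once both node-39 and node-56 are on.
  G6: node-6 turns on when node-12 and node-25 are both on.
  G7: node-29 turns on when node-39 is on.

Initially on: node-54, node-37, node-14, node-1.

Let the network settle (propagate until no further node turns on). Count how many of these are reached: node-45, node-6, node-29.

node-14 and node-37 are on, so node-12 turns on (G2).
G3: node-54 and node-12 on → node-45 on.
node-45: reached.
node-6 would need node-12 and node-25 (G6), but node-25 never turns on.
node-29 would need node-39 (G7), but node-39 never turns on.
Reached: node-45 — 1 of the 3.

1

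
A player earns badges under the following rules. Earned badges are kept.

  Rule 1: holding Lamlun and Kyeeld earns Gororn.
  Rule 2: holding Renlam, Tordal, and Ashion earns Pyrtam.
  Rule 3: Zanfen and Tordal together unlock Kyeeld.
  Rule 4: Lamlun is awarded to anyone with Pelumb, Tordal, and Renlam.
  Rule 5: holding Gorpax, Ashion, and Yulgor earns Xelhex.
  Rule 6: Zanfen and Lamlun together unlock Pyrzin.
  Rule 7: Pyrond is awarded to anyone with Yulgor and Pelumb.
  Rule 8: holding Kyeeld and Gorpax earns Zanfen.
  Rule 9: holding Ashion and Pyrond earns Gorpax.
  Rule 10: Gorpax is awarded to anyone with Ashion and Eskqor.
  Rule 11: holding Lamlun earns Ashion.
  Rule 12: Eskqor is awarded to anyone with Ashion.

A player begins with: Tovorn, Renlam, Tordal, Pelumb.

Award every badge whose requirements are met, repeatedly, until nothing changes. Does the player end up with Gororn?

No

Gororn would need Lamlun and Kyeeld (Rule 1), but Kyeeld is never earned.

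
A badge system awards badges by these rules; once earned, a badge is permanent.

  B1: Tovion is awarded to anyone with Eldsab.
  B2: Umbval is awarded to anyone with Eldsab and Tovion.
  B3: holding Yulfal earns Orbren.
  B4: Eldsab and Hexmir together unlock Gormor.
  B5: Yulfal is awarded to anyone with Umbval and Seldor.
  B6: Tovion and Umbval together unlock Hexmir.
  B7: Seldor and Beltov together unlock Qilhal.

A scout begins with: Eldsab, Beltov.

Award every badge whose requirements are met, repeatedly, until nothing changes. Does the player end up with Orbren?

Orbren would need Yulfal (B3), but Yulfal is never earned.

No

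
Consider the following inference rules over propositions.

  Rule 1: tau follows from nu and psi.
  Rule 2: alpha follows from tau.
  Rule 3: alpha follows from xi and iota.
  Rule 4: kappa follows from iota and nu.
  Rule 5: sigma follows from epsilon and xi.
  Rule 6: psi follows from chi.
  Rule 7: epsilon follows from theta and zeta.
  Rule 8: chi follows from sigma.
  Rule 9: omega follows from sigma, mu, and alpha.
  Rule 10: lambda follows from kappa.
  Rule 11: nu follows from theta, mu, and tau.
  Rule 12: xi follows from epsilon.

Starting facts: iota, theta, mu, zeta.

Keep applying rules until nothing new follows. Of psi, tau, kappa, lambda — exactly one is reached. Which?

From theta and zeta, Rule 7 gives epsilon.
epsilon holds, so xi follows (Rule 12).
From epsilon and xi, Rule 5 gives sigma.
From sigma, Rule 8 gives chi.
chi holds, so psi follows (Rule 6).
tau would need nu and psi (Rule 1), but nu is never established. lambda would need kappa (Rule 10), but kappa is never established. kappa would need iota and nu (Rule 4), but nu is never established.

psi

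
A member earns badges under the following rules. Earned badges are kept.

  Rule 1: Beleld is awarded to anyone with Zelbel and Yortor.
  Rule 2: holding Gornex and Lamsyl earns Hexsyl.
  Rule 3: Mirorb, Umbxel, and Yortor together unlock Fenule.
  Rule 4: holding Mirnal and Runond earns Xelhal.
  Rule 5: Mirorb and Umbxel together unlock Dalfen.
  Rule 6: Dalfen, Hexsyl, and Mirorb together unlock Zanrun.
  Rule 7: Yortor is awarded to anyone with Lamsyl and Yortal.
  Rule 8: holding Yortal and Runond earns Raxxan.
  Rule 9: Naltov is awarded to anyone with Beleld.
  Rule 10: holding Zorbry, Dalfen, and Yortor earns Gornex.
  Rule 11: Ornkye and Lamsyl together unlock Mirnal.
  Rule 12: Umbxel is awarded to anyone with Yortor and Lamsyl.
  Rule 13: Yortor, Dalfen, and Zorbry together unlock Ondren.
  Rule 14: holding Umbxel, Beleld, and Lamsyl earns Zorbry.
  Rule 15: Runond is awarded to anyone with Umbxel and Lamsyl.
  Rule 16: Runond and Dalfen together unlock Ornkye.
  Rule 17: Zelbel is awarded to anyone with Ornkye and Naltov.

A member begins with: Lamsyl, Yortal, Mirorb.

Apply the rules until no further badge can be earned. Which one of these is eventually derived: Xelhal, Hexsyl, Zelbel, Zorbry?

Xelhal

With Lamsyl and Yortal, Yortor is earned (Rule 7).
With Yortor and Lamsyl, Umbxel is earned (Rule 12).
With Umbxel and Lamsyl, Runond is earned (Rule 15).
With Mirorb and Umbxel, Dalfen is earned (Rule 5).
With Runond and Dalfen, Ornkye is earned (Rule 16).
With Ornkye and Lamsyl, Mirnal is earned (Rule 11).
With Mirnal and Runond, Xelhal is earned (Rule 4).
Hexsyl would need Gornex and Lamsyl (Rule 2), but Gornex is never earned. Zorbry would need Umbxel, Beleld, and Lamsyl (Rule 14), but Beleld is never earned. Zelbel would need Ornkye and Naltov (Rule 17), but Naltov is never earned.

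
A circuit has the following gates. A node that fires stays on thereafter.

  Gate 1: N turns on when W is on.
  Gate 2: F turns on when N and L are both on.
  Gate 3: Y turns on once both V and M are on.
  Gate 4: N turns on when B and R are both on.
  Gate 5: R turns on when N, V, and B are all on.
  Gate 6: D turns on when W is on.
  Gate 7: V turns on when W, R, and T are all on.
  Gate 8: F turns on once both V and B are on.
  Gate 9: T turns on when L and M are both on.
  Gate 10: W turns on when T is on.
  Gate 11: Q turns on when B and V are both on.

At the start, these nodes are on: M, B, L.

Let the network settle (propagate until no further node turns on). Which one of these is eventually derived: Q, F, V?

F

L and M are on, so T turns on (Gate 9).
Gate 10: T on → W on.
Gate 1: W on → N on.
Gate 2: N and L on → F on.
Q would need B and V (Gate 11), but V never turns on. V would need W, R, and T (Gate 7), but R never turns on.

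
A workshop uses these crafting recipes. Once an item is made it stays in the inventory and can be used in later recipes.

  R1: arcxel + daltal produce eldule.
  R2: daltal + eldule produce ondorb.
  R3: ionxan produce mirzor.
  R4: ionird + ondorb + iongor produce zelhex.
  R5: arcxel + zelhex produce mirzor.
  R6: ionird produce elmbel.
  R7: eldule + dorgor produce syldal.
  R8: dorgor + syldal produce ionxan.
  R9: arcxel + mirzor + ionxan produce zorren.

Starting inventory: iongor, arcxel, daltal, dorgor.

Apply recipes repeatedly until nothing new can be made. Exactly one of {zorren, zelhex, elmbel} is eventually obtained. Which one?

arcxel + daltal → eldule (R1).
Using R7, eldule and dorgor make syldal.
dorgor + syldal → ionxan (R8).
Using R3, ionxan makes mirzor.
arcxel + mirzor + ionxan → zorren (R9).
elmbel would need ionird (R6), but ionird is never obtained. zelhex would need ionird, ondorb, and iongor (R4), but ionird is never obtained.

zorren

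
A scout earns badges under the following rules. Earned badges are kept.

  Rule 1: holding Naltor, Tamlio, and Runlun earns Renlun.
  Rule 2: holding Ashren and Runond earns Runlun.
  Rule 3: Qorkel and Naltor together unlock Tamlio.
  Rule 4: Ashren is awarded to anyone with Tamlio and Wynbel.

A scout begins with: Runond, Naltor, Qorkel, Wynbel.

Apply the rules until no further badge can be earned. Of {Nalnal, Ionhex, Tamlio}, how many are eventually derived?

With Qorkel and Naltor, Tamlio is earned (Rule 3).
No rule produces Nalnal, and it is not given.
No rule produces Ionhex, and it is not given.
Tamlio: reached.
Reached: Tamlio — 1 of the 3.

1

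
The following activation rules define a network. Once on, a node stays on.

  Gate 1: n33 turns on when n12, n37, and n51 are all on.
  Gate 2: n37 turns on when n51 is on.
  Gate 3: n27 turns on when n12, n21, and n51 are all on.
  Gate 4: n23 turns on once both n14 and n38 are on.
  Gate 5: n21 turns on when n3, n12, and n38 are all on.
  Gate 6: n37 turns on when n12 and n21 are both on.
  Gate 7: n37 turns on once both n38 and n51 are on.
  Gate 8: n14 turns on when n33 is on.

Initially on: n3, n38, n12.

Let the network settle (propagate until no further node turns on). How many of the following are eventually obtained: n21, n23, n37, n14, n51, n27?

2

Gate 5: n3, n12, and n38 on → n21 on.
Gate 6: n12 and n21 on → n37 on.
n21: reached.
n23 would need n14 and n38 (Gate 4), but n14 never turns on.
n37: reached.
n14 would need n33 (Gate 8), but n33 never turns on.
No rule produces n51, and it is not given.
n27 would need n12, n21, and n51 (Gate 3), but n51 never turns on.
Reached: n21 and n37 — 2 of the 6.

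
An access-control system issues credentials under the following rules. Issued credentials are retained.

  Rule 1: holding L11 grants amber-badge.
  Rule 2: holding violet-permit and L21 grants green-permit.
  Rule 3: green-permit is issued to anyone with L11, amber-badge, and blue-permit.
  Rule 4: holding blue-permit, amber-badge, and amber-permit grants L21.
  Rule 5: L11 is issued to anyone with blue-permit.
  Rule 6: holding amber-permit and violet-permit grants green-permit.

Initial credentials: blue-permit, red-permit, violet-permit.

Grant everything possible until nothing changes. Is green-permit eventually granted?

Holding blue-permit grants L11 (Rule 5).
Holding L11 grants amber-badge (Rule 1).
Holding L11, amber-badge, and blue-permit grants green-permit (Rule 3).

Yes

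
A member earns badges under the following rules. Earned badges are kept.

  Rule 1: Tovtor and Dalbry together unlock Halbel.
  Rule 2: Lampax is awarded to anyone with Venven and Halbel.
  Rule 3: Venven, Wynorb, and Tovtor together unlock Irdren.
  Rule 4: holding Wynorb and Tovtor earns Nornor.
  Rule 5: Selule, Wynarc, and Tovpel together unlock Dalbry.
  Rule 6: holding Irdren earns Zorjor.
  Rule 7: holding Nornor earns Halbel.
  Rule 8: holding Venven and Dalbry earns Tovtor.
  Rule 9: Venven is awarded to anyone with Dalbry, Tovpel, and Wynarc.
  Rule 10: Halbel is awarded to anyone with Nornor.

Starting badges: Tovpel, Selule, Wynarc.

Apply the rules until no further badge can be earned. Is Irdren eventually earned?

Irdren would need Venven, Wynorb, and Tovtor (Rule 3), but Wynorb is never earned.

No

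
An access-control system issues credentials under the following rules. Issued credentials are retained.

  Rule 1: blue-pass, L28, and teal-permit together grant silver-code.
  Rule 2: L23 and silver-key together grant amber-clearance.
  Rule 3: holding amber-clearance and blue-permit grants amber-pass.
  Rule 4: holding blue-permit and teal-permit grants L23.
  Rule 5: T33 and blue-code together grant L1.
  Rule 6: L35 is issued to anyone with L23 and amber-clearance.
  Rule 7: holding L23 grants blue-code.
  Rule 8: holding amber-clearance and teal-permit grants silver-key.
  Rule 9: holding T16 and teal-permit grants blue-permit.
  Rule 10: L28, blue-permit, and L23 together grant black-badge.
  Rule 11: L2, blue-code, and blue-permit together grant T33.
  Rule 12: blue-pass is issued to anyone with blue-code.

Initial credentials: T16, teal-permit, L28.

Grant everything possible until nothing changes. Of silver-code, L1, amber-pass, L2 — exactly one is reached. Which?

Holding T16 and teal-permit grants blue-permit (Rule 9).
Holding blue-permit and teal-permit grants L23 (Rule 4).
Holding L23 grants blue-code (Rule 7).
Holding blue-code grants blue-pass (Rule 12).
Holding blue-pass, L28, and teal-permit grants silver-code (Rule 1).
amber-pass would need amber-clearance and blue-permit (Rule 3), but amber-clearance is never granted. L1 would need T33 and blue-code (Rule 5), but T33 is never granted. No rule produces L2, and it is not given.

silver-code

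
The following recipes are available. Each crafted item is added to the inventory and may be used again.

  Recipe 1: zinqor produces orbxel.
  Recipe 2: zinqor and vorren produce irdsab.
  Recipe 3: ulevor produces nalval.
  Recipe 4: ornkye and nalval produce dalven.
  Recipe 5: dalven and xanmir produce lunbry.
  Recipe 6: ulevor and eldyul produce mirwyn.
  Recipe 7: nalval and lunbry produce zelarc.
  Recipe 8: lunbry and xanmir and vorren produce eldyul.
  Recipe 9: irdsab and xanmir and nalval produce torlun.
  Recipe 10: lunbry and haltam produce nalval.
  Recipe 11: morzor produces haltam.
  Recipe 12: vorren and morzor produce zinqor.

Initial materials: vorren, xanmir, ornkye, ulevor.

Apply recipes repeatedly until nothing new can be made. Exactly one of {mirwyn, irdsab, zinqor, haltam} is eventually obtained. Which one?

Using Recipe 3, ulevor makes nalval.
ornkye and nalval → dalven (Recipe 4).
Using Recipe 5, dalven and xanmir make lunbry.
Using Recipe 8, lunbry, xanmir, and vorren make eldyul.
Using Recipe 6, ulevor and eldyul make mirwyn.
zinqor would need vorren and morzor (Recipe 12), but morzor is never obtained. irdsab would need zinqor and vorren (Recipe 2), but zinqor is never obtained. haltam would need morzor (Recipe 11), but morzor is never obtained.

mirwyn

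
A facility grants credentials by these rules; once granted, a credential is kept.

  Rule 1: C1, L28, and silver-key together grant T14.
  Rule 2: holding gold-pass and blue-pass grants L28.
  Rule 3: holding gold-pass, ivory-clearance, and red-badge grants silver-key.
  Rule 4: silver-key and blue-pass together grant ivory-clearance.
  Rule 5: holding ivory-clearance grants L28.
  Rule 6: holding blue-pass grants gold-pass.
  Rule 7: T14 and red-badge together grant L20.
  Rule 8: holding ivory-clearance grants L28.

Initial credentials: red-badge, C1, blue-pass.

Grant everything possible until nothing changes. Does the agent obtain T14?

No

T14 would need C1, L28, and silver-key (Rule 1), but silver-key is never granted.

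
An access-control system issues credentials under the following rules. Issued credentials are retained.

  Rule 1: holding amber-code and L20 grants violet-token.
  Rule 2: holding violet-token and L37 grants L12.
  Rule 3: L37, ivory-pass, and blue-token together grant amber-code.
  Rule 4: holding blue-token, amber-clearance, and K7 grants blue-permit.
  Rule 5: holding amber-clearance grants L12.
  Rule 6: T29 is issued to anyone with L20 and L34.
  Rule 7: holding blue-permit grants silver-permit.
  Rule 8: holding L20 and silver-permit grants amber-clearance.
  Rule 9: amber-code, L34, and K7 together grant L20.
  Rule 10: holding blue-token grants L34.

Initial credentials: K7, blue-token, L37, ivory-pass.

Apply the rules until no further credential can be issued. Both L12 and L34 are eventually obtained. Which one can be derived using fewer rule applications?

L34

L34: Holding blue-token grants L34 (Rule 10). [1 rule application]
L12: Holding L37, ivory-pass, and blue-token grants amber-code (Rule 3). Holding blue-token grants L34 (Rule 10). Holding amber-code, L34, and K7 grants L20 (Rule 9). Holding amber-code and L20 grants violet-token (Rule 1). Holding violet-token and L37 grants L12 (Rule 2). [5 rule applications]
L34 needs fewer.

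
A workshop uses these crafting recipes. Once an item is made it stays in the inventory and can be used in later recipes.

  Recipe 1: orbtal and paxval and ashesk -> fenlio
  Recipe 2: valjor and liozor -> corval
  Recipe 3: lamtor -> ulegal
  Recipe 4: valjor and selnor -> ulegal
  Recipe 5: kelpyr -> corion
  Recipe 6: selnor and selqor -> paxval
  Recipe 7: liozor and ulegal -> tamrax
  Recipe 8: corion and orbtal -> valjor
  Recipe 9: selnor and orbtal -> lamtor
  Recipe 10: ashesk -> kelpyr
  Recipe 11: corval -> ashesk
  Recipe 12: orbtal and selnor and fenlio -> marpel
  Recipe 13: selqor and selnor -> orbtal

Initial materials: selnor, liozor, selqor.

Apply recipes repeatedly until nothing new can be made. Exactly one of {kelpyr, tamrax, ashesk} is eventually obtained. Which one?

selqor and selnor -> orbtal (Recipe 13).
Using Recipe 9, selnor and orbtal make lamtor.
Using Recipe 3, lamtor makes ulegal.
liozor and ulegal -> tamrax (Recipe 7).
kelpyr would need ashesk (Recipe 10), but ashesk is never obtained. ashesk would need corval (Recipe 11), but corval is never obtained.

tamrax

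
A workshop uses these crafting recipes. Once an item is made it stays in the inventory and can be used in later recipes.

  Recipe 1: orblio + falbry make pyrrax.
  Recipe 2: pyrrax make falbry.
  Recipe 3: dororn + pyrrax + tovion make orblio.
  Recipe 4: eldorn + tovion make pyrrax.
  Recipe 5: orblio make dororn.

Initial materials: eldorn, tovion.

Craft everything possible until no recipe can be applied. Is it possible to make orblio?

No

orblio would need dororn, pyrrax, and tovion (Recipe 3), but dororn is never obtained.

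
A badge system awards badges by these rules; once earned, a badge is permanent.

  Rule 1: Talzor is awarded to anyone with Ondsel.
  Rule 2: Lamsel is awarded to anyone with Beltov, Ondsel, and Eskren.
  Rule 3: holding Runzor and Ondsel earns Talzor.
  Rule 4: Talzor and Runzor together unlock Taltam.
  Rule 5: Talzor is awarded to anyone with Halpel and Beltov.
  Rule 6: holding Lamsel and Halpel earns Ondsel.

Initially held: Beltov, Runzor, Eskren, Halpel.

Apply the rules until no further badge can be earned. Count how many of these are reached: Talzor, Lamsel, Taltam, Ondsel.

2

With Halpel and Beltov, Talzor is earned (Rule 5).
With Talzor and Runzor, Taltam is earned (Rule 4).
Talzor: reached.
Lamsel would need Beltov, Ondsel, and Eskren (Rule 2), but Ondsel is never earned.
Taltam: reached.
Ondsel would need Lamsel and Halpel (Rule 6), but Lamsel is never earned.
Reached: Talzor and Taltam — 2 of the 4.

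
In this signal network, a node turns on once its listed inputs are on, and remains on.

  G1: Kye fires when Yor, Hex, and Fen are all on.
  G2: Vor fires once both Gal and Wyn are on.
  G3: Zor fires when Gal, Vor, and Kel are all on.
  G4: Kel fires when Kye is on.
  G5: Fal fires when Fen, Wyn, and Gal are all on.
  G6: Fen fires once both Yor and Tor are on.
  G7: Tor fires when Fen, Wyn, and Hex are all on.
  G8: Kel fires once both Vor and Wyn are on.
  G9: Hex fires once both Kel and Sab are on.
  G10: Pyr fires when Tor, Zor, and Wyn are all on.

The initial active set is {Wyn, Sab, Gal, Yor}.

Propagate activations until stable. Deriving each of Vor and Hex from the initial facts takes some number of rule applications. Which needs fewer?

Vor

Vor: G2: Gal and Wyn on → Vor on. [1 rule application]
Hex: G2: Gal and Wyn on → Vor on. Vor and Wyn are on, so Kel fires (G8). G9: Kel and Sab on → Hex on. [3 rule applications]
Vor needs fewer.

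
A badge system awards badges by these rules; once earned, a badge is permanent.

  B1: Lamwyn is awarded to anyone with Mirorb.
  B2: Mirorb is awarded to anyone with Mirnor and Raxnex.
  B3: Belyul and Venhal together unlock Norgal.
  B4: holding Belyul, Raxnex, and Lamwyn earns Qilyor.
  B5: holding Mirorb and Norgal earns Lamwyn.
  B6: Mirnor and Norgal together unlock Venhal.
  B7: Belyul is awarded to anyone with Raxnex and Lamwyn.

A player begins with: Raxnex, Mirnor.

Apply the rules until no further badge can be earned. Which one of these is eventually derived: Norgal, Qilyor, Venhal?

With Mirnor and Raxnex, Mirorb is earned (B2).
With Mirorb, Lamwyn is earned (B1).
With Raxnex and Lamwyn, Belyul is earned (B7).
With Belyul, Raxnex, and Lamwyn, Qilyor is earned (B4).
Venhal would need Mirnor and Norgal (B6), but Norgal is never earned. Norgal would need Belyul and Venhal (B3), but Venhal is never earned.

Qilyor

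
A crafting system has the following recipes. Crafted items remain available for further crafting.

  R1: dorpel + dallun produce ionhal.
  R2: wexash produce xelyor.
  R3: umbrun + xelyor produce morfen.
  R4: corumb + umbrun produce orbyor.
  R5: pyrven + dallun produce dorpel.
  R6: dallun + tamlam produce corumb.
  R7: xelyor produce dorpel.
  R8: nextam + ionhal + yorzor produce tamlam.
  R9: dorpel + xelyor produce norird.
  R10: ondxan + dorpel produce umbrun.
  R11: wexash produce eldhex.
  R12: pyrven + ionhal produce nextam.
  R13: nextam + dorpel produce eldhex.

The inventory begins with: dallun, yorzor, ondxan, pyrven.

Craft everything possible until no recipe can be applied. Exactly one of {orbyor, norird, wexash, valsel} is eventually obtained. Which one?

Using R5, pyrven and dallun make dorpel.
dorpel + dallun → ionhal (R1).
ondxan + dorpel → umbrun (R10).
Using R12, pyrven and ionhal make nextam.
nextam + ionhal + yorzor → tamlam (R8).
Using R6, dallun and tamlam make corumb.
Using R4, corumb and umbrun make orbyor.
norird would need dorpel and xelyor (R9), but xelyor is never obtained. No rule produces valsel, and it is not given. No rule produces wexash, and it is not given.

orbyor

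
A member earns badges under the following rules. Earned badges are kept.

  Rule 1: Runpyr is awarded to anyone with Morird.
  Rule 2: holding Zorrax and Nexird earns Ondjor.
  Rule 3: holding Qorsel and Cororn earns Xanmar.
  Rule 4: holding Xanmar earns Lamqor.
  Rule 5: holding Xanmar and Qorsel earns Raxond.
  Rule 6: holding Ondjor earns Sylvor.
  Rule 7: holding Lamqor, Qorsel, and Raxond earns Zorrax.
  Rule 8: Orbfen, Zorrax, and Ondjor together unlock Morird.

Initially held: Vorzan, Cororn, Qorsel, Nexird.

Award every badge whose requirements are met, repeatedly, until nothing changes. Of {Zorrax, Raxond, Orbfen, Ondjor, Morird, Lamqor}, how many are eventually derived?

4

With Qorsel and Cororn, Xanmar is earned (Rule 3).
With Xanmar and Qorsel, Raxond is earned (Rule 5).
With Xanmar, Lamqor is earned (Rule 4).
With Lamqor, Qorsel, and Raxond, Zorrax is earned (Rule 7).
With Zorrax and Nexird, Ondjor is earned (Rule 2).
Zorrax: reached.
Raxond: reached.
No rule produces Orbfen, and it is not given.
Ondjor: reached.
Morird would need Orbfen, Zorrax, and Ondjor (Rule 8), but Orbfen is never earned.
Lamqor: reached.
Reached: Zorrax, Raxond, Ondjor, and Lamqor — 4 of the 6.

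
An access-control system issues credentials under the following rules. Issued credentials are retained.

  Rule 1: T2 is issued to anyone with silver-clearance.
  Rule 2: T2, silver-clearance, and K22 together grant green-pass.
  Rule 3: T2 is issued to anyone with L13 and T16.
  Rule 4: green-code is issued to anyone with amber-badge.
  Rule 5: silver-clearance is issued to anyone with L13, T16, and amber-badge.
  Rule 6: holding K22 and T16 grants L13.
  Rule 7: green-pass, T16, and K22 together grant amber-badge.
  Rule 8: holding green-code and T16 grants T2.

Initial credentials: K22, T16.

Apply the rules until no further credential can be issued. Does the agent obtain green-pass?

No

green-pass would need T2, silver-clearance, and K22 (Rule 2), but silver-clearance is never granted.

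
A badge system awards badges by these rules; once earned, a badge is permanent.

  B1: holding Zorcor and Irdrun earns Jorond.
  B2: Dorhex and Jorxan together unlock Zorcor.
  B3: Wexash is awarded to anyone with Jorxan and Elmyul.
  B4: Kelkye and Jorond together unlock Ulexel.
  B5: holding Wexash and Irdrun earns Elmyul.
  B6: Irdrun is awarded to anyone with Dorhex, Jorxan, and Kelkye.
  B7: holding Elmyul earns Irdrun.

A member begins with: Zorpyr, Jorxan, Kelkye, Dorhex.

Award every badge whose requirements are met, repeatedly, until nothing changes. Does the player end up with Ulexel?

With Dorhex, Jorxan, and Kelkye, Irdrun is earned (B6).
With Dorhex and Jorxan, Zorcor is earned (B2).
With Zorcor and Irdrun, Jorond is earned (B1).
With Kelkye and Jorond, Ulexel is earned (B4).

Yes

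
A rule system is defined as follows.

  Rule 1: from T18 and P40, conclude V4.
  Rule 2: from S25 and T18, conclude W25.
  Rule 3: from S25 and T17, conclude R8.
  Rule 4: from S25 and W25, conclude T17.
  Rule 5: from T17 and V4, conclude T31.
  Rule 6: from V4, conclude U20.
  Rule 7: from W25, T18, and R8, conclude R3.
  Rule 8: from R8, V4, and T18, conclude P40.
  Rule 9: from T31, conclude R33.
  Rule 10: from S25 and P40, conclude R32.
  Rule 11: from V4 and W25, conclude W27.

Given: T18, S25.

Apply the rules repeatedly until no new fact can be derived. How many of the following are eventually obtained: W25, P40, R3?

2

S25 and T18 hold, so W25 follows (Rule 2).
From S25 and W25, Rule 4 gives T17.
S25 and T17 hold, so R8 follows (Rule 3).
W25, T18, and R8 hold, so R3 follows (Rule 7).
W25: reached.
P40 would need R8, V4, and T18 (Rule 8), but V4 is never established.
R3: reached.
Reached: W25 and R3 — 2 of the 3.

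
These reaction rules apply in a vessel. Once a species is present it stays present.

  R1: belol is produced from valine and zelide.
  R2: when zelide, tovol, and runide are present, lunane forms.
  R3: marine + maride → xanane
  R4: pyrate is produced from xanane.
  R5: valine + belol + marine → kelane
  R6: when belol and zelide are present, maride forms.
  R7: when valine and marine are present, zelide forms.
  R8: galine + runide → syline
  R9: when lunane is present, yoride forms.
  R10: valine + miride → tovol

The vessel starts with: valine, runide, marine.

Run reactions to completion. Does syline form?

No

syline would need galine and runide (R8), but galine never forms.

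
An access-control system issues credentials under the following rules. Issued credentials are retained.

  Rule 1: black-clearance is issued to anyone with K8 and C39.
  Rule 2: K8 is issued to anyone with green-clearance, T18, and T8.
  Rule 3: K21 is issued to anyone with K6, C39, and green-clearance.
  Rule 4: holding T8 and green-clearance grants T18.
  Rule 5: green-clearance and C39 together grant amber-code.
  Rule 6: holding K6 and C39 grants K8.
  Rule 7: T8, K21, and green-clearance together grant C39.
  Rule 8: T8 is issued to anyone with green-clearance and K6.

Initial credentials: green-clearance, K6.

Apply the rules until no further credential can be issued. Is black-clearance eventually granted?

No

black-clearance would need K8 and C39 (Rule 1), but C39 is never granted.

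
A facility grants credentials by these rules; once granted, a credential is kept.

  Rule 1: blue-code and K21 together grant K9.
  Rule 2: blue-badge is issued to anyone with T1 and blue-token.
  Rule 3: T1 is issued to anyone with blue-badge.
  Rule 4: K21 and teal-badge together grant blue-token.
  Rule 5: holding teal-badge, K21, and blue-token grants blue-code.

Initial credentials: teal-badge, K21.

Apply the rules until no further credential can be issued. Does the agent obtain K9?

Yes

Holding K21 and teal-badge grants blue-token (Rule 4).
Holding teal-badge, K21, and blue-token grants blue-code (Rule 5).
Holding blue-code and K21 grants K9 (Rule 1).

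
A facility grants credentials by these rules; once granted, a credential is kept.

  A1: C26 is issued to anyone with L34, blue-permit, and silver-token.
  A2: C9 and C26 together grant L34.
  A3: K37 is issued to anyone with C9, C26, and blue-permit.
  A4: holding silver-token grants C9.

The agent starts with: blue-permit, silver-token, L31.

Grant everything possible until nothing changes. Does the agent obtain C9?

Holding silver-token grants C9 (A4).

Yes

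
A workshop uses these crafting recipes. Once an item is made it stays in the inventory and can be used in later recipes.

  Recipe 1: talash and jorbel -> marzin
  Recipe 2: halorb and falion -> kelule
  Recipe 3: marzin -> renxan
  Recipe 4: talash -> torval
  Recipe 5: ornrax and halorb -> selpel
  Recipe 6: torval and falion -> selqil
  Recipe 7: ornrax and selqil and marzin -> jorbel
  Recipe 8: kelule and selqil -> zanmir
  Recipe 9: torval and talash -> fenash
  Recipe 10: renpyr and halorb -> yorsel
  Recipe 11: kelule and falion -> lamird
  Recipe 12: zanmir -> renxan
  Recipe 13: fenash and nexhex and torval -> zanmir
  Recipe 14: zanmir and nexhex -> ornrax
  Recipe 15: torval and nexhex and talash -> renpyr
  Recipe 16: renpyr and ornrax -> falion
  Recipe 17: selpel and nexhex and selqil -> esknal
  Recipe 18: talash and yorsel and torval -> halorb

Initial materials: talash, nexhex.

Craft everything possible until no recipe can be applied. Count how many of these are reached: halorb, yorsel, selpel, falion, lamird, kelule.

talash -> torval (Recipe 4).
Using Recipe 15, torval, nexhex, and talash make renpyr.
torval and talash -> fenash (Recipe 9).
fenash and nexhex and torval -> zanmir (Recipe 13).
zanmir and nexhex -> ornrax (Recipe 14).
Using Recipe 16, renpyr and ornrax make falion.
halorb would need talash, yorsel, and torval (Recipe 18), but yorsel is never obtained.
yorsel would need renpyr and halorb (Recipe 10), but halorb is never obtained.
selpel would need ornrax and halorb (Recipe 5), but halorb is never obtained.
falion: reached.
lamird would need kelule and falion (Recipe 11), but kelule is never obtained.
kelule would need halorb and falion (Recipe 2), but halorb is never obtained.
Reached: falion — 1 of the 6.

1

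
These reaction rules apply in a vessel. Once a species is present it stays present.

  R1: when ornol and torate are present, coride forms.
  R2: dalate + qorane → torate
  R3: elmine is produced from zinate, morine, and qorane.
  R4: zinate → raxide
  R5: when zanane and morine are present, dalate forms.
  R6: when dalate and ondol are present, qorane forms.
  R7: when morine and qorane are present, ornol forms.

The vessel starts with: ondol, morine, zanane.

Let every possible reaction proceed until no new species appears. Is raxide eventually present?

raxide would need zinate (R4), but zinate never forms.

No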